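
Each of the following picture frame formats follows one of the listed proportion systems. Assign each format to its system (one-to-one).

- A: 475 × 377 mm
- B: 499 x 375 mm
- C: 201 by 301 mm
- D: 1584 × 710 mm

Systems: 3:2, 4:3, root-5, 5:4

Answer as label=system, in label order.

A = 475/377 ≈ 1.260 → 5:4 (1.250)
B = 499/375 ≈ 1.331 → 4:3 (1.333)
C = 301/201 ≈ 1.498 → 3:2 (1.500)
D = 1584/710 ≈ 2.231 → root-5 (2.236)

A=5:4, B=4:3, C=3:2, D=root-5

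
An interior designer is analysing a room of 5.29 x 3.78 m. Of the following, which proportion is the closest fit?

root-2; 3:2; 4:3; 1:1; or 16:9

Ratio = 5.29 / 3.78 ≈ 1.399.
Distances: root-2 1.414 (Δ 0.015); 3:2 1.500 (Δ 0.101); 4:3 1.333 (Δ 0.066); 1:1 1.000 (Δ 0.399); 16:9 1.778 (Δ 0.379).

root-2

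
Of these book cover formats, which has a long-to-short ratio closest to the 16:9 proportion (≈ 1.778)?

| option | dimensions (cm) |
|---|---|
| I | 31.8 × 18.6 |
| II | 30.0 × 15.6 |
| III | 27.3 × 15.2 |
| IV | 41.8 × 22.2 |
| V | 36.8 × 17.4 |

Target 16:9 ≈ 1.778.
I: 1.710 (Δ0.068)  II: 1.923 (Δ0.145)  III: 1.796 (Δ0.018)  IV: 1.883 (Δ0.105)  V: 2.115 (Δ0.337)

III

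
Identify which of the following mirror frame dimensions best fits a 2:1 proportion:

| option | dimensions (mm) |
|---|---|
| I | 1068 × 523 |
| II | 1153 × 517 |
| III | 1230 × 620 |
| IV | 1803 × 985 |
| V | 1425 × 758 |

Ratios (long/short): I ≈ 2.042; II ≈ 2.230; III ≈ 1.984; IV ≈ 1.830; V ≈ 1.880.
2:1 ≈ 2.000; option III is nearest (Δ 0.016).

III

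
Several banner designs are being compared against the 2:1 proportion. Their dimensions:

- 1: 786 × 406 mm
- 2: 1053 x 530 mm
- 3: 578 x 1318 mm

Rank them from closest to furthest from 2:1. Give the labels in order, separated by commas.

Ratios: 1 = 786 / 406 ≈ 1.936; 2 = 1053 / 530 ≈ 1.987; 3 = 1318 / 578 ≈ 2.280.
|Δ from 2.000|: 1 0.064; 2 0.013; 3 0.280.

2, 1, 3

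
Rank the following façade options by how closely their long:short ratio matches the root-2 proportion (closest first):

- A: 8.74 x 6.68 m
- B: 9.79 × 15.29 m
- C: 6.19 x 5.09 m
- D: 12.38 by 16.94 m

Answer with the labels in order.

D, A, B, C

Ratios: A = 8.74 / 6.68 ≈ 1.308; B = 15.29 / 9.79 ≈ 1.562; C = 6.19 / 5.09 ≈ 1.216; D = 16.94 / 12.38 ≈ 1.368.
|Δ from 1.414|: A 0.106; B 0.148; C 0.198; D 0.046.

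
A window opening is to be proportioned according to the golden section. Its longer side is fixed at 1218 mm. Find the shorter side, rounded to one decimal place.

golden ratio ≈ 1.61803.
Shorter side = 1218 ÷ 1.61803 ≈ 752.767 → 752.8 mm.

752.8 mm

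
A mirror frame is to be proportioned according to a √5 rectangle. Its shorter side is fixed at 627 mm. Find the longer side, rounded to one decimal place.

1402.0 mm

root-5 ≈ 2.23607.
Longer side = 627 × 2.23607 ≈ 1402.016 → 1402.0 mm.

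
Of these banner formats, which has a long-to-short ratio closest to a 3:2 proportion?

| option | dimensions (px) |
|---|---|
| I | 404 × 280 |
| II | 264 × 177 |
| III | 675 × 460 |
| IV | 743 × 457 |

II

Target 3:2 ≈ 1.500.
I: 1.443 (Δ0.057)  II: 1.492 (Δ0.008)  III: 1.467 (Δ0.033)  IV: 1.626 (Δ0.126)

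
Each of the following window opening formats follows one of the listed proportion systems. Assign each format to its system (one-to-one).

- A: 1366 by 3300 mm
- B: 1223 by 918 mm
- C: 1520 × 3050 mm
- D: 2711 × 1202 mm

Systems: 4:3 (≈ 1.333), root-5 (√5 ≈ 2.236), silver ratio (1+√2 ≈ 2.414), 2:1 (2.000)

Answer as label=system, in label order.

Ratios: A ≈ 2.416; B ≈ 1.332; C ≈ 2.007; D ≈ 2.255.
Targets: 4:3 ≈ 1.333; root-5 ≈ 2.236; silver ratio ≈ 2.414; 2:1 ≈ 2.000.

A=silver ratio, B=4:3, C=2:1, D=root-5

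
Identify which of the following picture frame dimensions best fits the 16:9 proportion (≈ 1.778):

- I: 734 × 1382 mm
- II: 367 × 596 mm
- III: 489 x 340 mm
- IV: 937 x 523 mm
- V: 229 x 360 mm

Target 16:9 ≈ 1.778.
I: 1.883 (Δ0.105)  II: 1.624 (Δ0.154)  III: 1.438 (Δ0.340)  IV: 1.792 (Δ0.014)  V: 1.572 (Δ0.206)

IV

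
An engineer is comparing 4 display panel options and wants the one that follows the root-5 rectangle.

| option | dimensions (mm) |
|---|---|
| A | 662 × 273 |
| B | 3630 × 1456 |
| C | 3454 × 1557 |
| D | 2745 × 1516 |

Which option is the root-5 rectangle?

C

Ratios (long/short): A ≈ 2.425; B ≈ 2.493; C ≈ 2.218; D ≈ 1.811.
root-5 ≈ 2.236; option C is nearest (Δ 0.018).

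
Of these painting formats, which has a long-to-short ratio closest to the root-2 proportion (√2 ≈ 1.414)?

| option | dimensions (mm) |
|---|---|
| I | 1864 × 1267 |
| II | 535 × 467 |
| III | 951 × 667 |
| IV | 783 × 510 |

III

Target root-2 ≈ 1.414.
I: 1.471 (Δ0.057)  II: 1.146 (Δ0.268)  III: 1.426 (Δ0.012)  IV: 1.535 (Δ0.121)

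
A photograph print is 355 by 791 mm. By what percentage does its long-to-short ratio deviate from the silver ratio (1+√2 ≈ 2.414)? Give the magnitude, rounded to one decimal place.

7.7%

Ratio = 791 / 355 ≈ 2.2282.
Ideal silver ratio ≈ 2.4142. |2.2282 − 2.4142| / 2.4142 ≈ 7.70% → 7.7%.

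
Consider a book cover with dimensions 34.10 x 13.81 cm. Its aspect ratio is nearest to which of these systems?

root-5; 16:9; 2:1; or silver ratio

silver ratio

34.10/13.81 ≈ 2.469. Nearest candidates are silver ratio (2.414, off by 0.055) and root-5 (2.236, off by 0.233).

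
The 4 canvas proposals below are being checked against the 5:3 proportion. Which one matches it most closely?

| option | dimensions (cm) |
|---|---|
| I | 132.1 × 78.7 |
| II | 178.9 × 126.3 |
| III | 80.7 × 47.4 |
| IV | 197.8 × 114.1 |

I

Target 5:3 ≈ 1.667.
I: 1.679 (Δ0.012)  II: 1.416 (Δ0.251)  III: 1.703 (Δ0.036)  IV: 1.734 (Δ0.067)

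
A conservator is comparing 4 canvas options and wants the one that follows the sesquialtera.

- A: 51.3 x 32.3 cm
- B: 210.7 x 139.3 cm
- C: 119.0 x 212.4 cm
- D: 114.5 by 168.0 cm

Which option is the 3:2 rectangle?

Ratios (long/short): A ≈ 1.588; B ≈ 1.513; C ≈ 1.785; D ≈ 1.467.
3:2 ≈ 1.500; option B is nearest (Δ 0.013).

B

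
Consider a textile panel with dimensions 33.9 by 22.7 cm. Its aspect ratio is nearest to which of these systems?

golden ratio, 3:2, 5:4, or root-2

33.9/22.7 ≈ 1.493. Nearest candidates are 3:2 (1.500, off by 0.007) and root-2 (1.414, off by 0.079).

3:2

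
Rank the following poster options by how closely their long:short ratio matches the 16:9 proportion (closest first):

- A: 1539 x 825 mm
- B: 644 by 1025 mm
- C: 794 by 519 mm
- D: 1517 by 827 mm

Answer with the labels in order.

D, A, B, C

Ratios: A = 1539 / 825 ≈ 1.865; B = 1025 / 644 ≈ 1.592; C = 794 / 519 ≈ 1.530; D = 1517 / 827 ≈ 1.834.
|Δ from 1.778|: A 0.087; B 0.186; C 0.248; D 0.056.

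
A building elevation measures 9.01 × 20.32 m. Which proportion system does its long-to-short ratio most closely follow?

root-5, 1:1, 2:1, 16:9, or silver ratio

root-5

Ratio = 20.32 / 9.01 ≈ 2.255.
Distances: root-5 2.236 (Δ 0.019); 1:1 1.000 (Δ 1.255); 2:1 2.000 (Δ 0.255); 16:9 1.778 (Δ 0.477); silver ratio 2.414 (Δ 0.159).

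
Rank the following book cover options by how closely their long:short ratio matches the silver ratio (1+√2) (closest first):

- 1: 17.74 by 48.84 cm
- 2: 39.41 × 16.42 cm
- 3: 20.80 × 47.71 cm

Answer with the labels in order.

2, 3, 1

1: 48.84/17.74 ≈ 2.753 → |2.753 − 2.414| = 0.339
2: 39.41/16.42 ≈ 2.400 → |2.400 − 2.414| = 0.014
3: 47.71/20.80 ≈ 2.294 → |2.294 − 2.414| = 0.120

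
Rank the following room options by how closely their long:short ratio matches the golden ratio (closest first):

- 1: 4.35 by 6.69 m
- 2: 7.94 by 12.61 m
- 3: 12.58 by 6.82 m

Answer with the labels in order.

2, 1, 3

1: 6.69/4.35 ≈ 1.538 → |1.538 − 1.618| = 0.080
2: 12.61/7.94 ≈ 1.588 → |1.588 − 1.618| = 0.030
3: 12.58/6.82 ≈ 1.845 → |1.845 − 1.618| = 0.227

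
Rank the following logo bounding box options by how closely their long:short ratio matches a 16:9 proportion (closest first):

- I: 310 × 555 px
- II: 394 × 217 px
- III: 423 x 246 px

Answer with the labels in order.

I, II, III

Ratios: I = 555 / 310 ≈ 1.790; II = 394 / 217 ≈ 1.816; III = 423 / 246 ≈ 1.720.
|Δ from 1.778|: I 0.012; II 0.038; III 0.058.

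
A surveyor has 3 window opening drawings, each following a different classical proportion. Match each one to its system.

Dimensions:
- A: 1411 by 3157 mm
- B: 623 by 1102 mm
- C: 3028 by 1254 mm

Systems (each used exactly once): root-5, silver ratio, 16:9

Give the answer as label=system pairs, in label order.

A=root-5, B=16:9, C=silver ratio

Ratios: A ≈ 2.237; B ≈ 1.769; C ≈ 2.415.
Targets: root-5 ≈ 2.236; silver ratio ≈ 2.414; 16:9 ≈ 1.778.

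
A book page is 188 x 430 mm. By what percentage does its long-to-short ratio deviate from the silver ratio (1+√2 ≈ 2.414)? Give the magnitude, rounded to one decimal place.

Ratio = 430 / 188 ≈ 2.2872.
Ideal silver ratio ≈ 2.4142. |2.2872 − 2.4142| / 2.4142 ≈ 5.26% → 5.3%.

5.3%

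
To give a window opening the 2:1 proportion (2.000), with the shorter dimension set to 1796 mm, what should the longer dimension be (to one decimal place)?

3592.0 mm

2:1 = 2.00000.
Longer side = 1796 × 2.00000 ≈ 3592.000 → 3592.0 mm.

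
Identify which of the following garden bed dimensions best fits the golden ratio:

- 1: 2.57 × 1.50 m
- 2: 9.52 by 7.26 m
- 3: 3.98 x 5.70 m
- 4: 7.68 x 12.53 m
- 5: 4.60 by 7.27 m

Ratios (long/short): 1 ≈ 1.713; 2 ≈ 1.311; 3 ≈ 1.432; 4 ≈ 1.632; 5 ≈ 1.580.
golden ratio ≈ 1.618; option 4 is nearest (Δ 0.014).

4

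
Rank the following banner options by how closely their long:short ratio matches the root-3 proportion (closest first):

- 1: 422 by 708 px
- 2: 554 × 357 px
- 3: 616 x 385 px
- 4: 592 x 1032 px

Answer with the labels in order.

1: 708/422 ≈ 1.678 → |1.678 − 1.732| = 0.054
2: 554/357 ≈ 1.552 → |1.552 − 1.732| = 0.180
3: 616/385 ≈ 1.600 → |1.600 − 1.732| = 0.132
4: 1032/592 ≈ 1.743 → |1.743 − 1.732| = 0.011

4, 1, 3, 2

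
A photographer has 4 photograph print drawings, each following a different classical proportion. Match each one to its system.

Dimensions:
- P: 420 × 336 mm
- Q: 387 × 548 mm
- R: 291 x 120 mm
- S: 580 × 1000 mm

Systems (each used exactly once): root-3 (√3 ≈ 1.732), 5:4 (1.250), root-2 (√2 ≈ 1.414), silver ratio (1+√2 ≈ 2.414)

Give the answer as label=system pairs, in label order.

P = 420/336 ≈ 1.250 → 5:4 (1.250)
Q = 548/387 ≈ 1.416 → root-2 (1.414)
R = 291/120 ≈ 2.425 → silver ratio (2.414)
S = 1000/580 ≈ 1.724 → root-3 (1.732)

P=5:4, Q=root-2, R=silver ratio, S=root-3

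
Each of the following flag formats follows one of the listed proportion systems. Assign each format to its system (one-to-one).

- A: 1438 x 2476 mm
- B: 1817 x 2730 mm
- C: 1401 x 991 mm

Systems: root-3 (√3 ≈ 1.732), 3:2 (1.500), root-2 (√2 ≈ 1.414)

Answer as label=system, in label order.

Ratios: A ≈ 1.722; B ≈ 1.502; C ≈ 1.414.
Targets: root-3 ≈ 1.732; 3:2 ≈ 1.500; root-2 ≈ 1.414.

A=root-3, B=3:2, C=root-2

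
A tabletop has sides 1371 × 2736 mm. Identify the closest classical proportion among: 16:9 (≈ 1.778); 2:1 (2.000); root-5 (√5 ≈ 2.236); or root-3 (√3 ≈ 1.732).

Ratio = 2736 / 1371 ≈ 1.996.
Distances: 16:9 1.778 (Δ 0.218); 2:1 2.000 (Δ 0.004); root-5 2.236 (Δ 0.240); root-3 1.732 (Δ 0.264).

2:1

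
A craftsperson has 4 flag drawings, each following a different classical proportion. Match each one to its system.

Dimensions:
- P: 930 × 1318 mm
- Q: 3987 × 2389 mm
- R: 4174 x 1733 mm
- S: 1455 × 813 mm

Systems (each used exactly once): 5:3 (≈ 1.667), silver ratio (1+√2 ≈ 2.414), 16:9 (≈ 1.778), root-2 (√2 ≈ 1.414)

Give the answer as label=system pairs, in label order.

Ratios: P ≈ 1.417; Q ≈ 1.669; R ≈ 2.409; S ≈ 1.790.
Targets: 5:3 ≈ 1.667; silver ratio ≈ 2.414; 16:9 ≈ 1.778; root-2 ≈ 1.414.

P=root-2, Q=5:3, R=silver ratio, S=16:9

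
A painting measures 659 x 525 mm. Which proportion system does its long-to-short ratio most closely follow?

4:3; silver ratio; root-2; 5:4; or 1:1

659/525 ≈ 1.255. Nearest candidates are 5:4 (1.250, off by 0.005) and 4:3 (1.333, off by 0.078).

5:4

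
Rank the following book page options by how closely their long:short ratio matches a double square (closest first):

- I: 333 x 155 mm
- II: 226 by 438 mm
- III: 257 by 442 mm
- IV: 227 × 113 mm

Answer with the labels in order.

IV, II, I, III

I: 333/155 ≈ 2.148 → |2.148 − 2.000| = 0.148
II: 438/226 ≈ 1.938 → |1.938 − 2.000| = 0.062
III: 442/257 ≈ 1.720 → |1.720 − 2.000| = 0.280
IV: 227/113 ≈ 2.009 → |2.009 − 2.000| = 0.009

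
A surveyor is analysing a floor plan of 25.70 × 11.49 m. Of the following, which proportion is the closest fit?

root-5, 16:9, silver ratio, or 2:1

25.70/11.49 ≈ 2.237. Nearest candidates are root-5 (2.236, off by 0.001) and silver ratio (2.414, off by 0.177).

root-5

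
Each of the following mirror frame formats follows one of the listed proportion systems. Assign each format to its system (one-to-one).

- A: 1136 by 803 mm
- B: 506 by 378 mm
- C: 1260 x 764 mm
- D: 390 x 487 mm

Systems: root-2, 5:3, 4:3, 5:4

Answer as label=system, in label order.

Ratios: A ≈ 1.415; B ≈ 1.339; C ≈ 1.649; D ≈ 1.249.
Targets: root-2 ≈ 1.414; 5:3 ≈ 1.667; 4:3 ≈ 1.333; 5:4 ≈ 1.250.

A=root-2, B=4:3, C=5:3, D=5:4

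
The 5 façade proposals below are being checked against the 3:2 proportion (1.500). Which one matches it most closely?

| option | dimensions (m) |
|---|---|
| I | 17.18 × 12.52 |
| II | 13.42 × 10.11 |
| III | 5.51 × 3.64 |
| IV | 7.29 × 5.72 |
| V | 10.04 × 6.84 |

Target 3:2 ≈ 1.500.
I: 1.372 (Δ0.128)  II: 1.327 (Δ0.173)  III: 1.514 (Δ0.014)  IV: 1.274 (Δ0.226)  V: 1.468 (Δ0.032)

III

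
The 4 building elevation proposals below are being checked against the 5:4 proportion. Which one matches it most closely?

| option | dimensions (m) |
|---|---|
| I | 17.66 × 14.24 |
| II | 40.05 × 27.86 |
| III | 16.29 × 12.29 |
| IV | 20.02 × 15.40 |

I

Ratios (long/short): I ≈ 1.240; II ≈ 1.438; III ≈ 1.325; IV ≈ 1.300.
5:4 ≈ 1.250; option I is nearest (Δ 0.010).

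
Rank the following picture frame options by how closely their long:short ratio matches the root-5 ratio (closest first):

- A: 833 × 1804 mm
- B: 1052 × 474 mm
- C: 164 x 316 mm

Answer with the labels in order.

A: 1804/833 ≈ 2.166 → |2.166 − 2.236| = 0.070
B: 1052/474 ≈ 2.219 → |2.219 − 2.236| = 0.017
C: 316/164 ≈ 1.927 → |1.927 − 2.236| = 0.309

B, A, C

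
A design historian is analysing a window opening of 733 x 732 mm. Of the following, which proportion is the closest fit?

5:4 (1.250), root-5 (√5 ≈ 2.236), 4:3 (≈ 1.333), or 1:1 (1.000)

1:1

Ratio = 733 / 732 ≈ 1.001.
Distances: 5:4 1.250 (Δ 0.249); root-5 2.236 (Δ 1.235); 4:3 1.333 (Δ 0.332); 1:1 1.000 (Δ 0.001).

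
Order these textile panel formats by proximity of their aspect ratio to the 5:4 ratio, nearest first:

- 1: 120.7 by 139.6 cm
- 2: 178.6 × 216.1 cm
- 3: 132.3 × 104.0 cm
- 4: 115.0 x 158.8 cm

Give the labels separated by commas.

3, 2, 1, 4

1: 139.6/120.7 ≈ 1.157 → |1.157 − 1.250| = 0.093
2: 216.1/178.6 ≈ 1.210 → |1.210 − 1.250| = 0.040
3: 132.3/104.0 ≈ 1.272 → |1.272 − 1.250| = 0.022
4: 158.8/115.0 ≈ 1.381 → |1.381 − 1.250| = 0.131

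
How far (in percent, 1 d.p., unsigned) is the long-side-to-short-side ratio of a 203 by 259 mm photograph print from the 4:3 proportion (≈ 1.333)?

Ratio = 259 / 203 ≈ 1.2759.
Ideal 4:3 ≈ 1.3333. |1.2759 − 1.3333| / 1.3333 ≈ 4.31% → 4.3%.

4.3%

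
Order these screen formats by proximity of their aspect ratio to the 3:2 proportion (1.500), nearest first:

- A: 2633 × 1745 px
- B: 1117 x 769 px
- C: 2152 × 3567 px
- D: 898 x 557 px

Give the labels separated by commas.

A, B, D, C

Ratios: A = 2633 / 1745 ≈ 1.509; B = 1117 / 769 ≈ 1.453; C = 3567 / 2152 ≈ 1.658; D = 898 / 557 ≈ 1.612.
|Δ from 1.500|: A 0.009; B 0.047; C 0.158; D 0.112.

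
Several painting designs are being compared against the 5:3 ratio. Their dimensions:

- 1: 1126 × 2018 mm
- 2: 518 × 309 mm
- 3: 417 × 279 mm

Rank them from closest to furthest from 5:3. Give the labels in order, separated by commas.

Ratios: 1 = 2018 / 1126 ≈ 1.792; 2 = 518 / 309 ≈ 1.676; 3 = 417 / 279 ≈ 1.495.
|Δ from 1.667|: 1 0.125; 2 0.009; 3 0.172.

2, 1, 3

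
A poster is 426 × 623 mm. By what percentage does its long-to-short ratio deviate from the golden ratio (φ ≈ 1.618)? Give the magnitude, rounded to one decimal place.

Ratio = 623 / 426 ≈ 1.4624.
Ideal golden ratio ≈ 1.6180. |1.4624 − 1.6180| / 1.6180 ≈ 9.62% → 9.6%.

9.6%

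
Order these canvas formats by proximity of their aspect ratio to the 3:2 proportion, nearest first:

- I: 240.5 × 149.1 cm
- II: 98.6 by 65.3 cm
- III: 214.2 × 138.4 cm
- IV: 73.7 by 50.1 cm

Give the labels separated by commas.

II, IV, III, I

I: 240.5/149.1 ≈ 1.613 → |1.613 − 1.500| = 0.113
II: 98.6/65.3 ≈ 1.510 → |1.510 − 1.500| = 0.010
III: 214.2/138.4 ≈ 1.548 → |1.548 − 1.500| = 0.048
IV: 73.7/50.1 ≈ 1.471 → |1.471 − 1.500| = 0.029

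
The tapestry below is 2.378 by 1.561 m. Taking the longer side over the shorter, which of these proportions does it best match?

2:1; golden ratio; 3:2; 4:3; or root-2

2.378/1.561 ≈ 1.523. Nearest candidates are 3:2 (1.500, off by 0.023) and golden ratio (1.618, off by 0.095).

3:2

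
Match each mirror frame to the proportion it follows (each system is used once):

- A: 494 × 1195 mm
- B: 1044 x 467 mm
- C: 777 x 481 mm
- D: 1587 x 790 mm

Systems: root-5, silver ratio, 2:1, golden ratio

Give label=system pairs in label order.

A=silver ratio, B=root-5, C=golden ratio, D=2:1

Ratios: A ≈ 2.419; B ≈ 2.236; C ≈ 1.615; D ≈ 2.009.
Targets: root-5 ≈ 2.236; silver ratio ≈ 2.414; 2:1 ≈ 2.000; golden ratio ≈ 1.618.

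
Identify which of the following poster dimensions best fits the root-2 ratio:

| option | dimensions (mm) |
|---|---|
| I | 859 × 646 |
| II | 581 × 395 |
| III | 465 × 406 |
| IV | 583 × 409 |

IV

Target root-2 ≈ 1.414.
I: 1.330 (Δ0.084)  II: 1.471 (Δ0.057)  III: 1.145 (Δ0.269)  IV: 1.425 (Δ0.011)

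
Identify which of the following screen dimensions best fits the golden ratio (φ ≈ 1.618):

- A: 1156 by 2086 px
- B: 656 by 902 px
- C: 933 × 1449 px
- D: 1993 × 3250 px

D

Ratios (long/short): A ≈ 1.804; B ≈ 1.375; C ≈ 1.553; D ≈ 1.631.
golden ratio ≈ 1.618; option D is nearest (Δ 0.013).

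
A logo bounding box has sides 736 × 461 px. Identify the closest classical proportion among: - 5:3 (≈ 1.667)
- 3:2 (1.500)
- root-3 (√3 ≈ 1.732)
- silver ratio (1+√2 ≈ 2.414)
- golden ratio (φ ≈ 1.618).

736/461 ≈ 1.597. Nearest candidates are golden ratio (1.618, off by 0.021) and 5:3 (1.667, off by 0.070).

golden ratio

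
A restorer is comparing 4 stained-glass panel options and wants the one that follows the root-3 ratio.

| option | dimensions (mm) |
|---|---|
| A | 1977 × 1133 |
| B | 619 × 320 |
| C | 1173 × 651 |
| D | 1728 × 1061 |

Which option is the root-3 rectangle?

A

Ratios (long/short): A ≈ 1.745; B ≈ 1.934; C ≈ 1.802; D ≈ 1.629.
root-3 ≈ 1.732; option A is nearest (Δ 0.013).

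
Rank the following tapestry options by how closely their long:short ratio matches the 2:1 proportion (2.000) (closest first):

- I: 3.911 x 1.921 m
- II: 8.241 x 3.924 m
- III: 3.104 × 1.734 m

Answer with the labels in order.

I, II, III

I: 3.911/1.921 ≈ 2.036 → |2.036 − 2.000| = 0.036
II: 8.241/3.924 ≈ 2.100 → |2.100 − 2.000| = 0.100
III: 3.104/1.734 ≈ 1.790 → |1.790 − 2.000| = 0.210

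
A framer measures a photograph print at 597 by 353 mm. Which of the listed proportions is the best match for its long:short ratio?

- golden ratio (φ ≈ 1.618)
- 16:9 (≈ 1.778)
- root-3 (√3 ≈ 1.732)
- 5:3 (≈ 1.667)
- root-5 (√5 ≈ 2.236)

5:3

Ratio = 597 / 353 ≈ 1.691.
Distances: golden ratio 1.618 (Δ 0.073); 16:9 1.778 (Δ 0.087); root-3 1.732 (Δ 0.041); 5:3 1.667 (Δ 0.024); root-5 2.236 (Δ 0.545).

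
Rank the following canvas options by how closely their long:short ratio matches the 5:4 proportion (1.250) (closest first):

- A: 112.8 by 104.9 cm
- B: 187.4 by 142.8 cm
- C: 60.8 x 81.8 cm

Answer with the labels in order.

B, C, A

Ratios: A = 112.8 / 104.9 ≈ 1.075; B = 187.4 / 142.8 ≈ 1.312; C = 81.8 / 60.8 ≈ 1.345.
|Δ from 1.250|: A 0.175; B 0.062; C 0.095.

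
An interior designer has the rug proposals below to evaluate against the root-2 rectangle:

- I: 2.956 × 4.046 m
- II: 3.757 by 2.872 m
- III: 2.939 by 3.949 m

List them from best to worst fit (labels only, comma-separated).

I, III, II

I: 4.046/2.956 ≈ 1.369 → |1.369 − 1.414| = 0.045
II: 3.757/2.872 ≈ 1.308 → |1.308 − 1.414| = 0.106
III: 3.949/2.939 ≈ 1.344 → |1.344 − 1.414| = 0.070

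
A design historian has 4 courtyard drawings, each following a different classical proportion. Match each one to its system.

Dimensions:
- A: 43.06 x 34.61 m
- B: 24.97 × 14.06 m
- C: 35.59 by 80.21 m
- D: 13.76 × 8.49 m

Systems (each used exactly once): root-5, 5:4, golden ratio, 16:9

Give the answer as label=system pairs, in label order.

A=5:4, B=16:9, C=root-5, D=golden ratio

A = 43.06/34.61 ≈ 1.244 → 5:4 (1.250)
B = 24.97/14.06 ≈ 1.776 → 16:9 (1.778)
C = 80.21/35.59 ≈ 2.254 → root-5 (2.236)
D = 13.76/8.49 ≈ 1.621 → golden ratio (1.618)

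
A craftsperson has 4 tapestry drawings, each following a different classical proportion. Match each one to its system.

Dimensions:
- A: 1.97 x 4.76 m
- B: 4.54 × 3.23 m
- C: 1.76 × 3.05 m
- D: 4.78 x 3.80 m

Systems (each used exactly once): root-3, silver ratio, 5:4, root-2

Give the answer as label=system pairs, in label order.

A=silver ratio, B=root-2, C=root-3, D=5:4

A = 4.76/1.97 ≈ 2.416 → silver ratio (2.414)
B = 4.54/3.23 ≈ 1.406 → root-2 (1.414)
C = 3.05/1.76 ≈ 1.733 → root-3 (1.732)
D = 4.78/3.80 ≈ 1.258 → 5:4 (1.250)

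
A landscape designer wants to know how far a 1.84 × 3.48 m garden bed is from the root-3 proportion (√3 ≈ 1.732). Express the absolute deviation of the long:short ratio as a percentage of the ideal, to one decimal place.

9.2%

Ratio = 3.48 / 1.84 ≈ 1.8913.
Ideal root-3 ≈ 1.7321. |1.8913 − 1.7321| / 1.7321 ≈ 9.19% → 9.2%.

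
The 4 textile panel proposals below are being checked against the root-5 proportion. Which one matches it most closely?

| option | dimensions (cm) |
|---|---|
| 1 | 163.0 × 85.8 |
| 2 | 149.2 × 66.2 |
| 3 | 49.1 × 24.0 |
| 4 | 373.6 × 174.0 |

2

Ratios (long/short): 1 ≈ 1.900; 2 ≈ 2.254; 3 ≈ 2.046; 4 ≈ 2.147.
root-5 ≈ 2.236; option 2 is nearest (Δ 0.018).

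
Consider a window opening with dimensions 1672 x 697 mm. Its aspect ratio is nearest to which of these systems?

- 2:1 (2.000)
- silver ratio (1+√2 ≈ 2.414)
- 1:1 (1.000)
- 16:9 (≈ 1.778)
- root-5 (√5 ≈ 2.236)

silver ratio

1672/697 ≈ 2.399. Nearest candidates are silver ratio (2.414, off by 0.015) and root-5 (2.236, off by 0.163).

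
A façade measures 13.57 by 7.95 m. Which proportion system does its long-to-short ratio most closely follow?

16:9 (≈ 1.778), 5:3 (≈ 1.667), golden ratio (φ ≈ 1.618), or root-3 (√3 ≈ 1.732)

root-3

13.57/7.95 ≈ 1.707. Nearest candidates are root-3 (1.732, off by 0.025) and 5:3 (1.667, off by 0.040).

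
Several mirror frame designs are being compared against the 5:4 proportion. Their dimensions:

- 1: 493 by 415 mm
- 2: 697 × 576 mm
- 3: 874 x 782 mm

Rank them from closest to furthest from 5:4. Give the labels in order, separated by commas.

2, 1, 3

1: 493/415 ≈ 1.188 → |1.188 − 1.250| = 0.062
2: 697/576 ≈ 1.210 → |1.210 − 1.250| = 0.040
3: 874/782 ≈ 1.118 → |1.118 − 1.250| = 0.132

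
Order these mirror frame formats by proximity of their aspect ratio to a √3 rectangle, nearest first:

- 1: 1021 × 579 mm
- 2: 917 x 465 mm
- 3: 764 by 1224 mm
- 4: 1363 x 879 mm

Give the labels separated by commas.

1, 3, 4, 2

Ratios: 1 = 1021 / 579 ≈ 1.763; 2 = 917 / 465 ≈ 1.972; 3 = 1224 / 764 ≈ 1.602; 4 = 1363 / 879 ≈ 1.551.
|Δ from 1.732|: 1 0.031; 2 0.240; 3 0.130; 4 0.181.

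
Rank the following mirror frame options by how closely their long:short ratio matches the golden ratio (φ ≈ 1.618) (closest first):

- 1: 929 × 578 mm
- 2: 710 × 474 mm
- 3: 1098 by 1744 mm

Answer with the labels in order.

1, 3, 2

Ratios: 1 = 929 / 578 ≈ 1.607; 2 = 710 / 474 ≈ 1.498; 3 = 1744 / 1098 ≈ 1.588.
|Δ from 1.618|: 1 0.011; 2 0.120; 3 0.030.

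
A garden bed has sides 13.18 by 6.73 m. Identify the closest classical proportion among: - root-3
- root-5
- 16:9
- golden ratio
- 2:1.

13.18/6.73 ≈ 1.958. Nearest candidates are 2:1 (2.000, off by 0.042) and 16:9 (1.778, off by 0.180).

2:1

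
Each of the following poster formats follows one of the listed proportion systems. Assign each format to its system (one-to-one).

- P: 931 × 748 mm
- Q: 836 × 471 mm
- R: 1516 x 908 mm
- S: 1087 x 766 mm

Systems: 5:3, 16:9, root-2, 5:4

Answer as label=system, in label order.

P = 931/748 ≈ 1.245 → 5:4 (1.250)
Q = 836/471 ≈ 1.775 → 16:9 (1.778)
R = 1516/908 ≈ 1.670 → 5:3 (1.667)
S = 1087/766 ≈ 1.419 → root-2 (1.414)

P=5:4, Q=16:9, R=5:3, S=root-2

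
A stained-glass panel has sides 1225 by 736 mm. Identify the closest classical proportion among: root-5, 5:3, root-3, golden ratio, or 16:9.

5:3

1225/736 ≈ 1.664. Nearest candidates are 5:3 (1.667, off by 0.003) and golden ratio (1.618, off by 0.046).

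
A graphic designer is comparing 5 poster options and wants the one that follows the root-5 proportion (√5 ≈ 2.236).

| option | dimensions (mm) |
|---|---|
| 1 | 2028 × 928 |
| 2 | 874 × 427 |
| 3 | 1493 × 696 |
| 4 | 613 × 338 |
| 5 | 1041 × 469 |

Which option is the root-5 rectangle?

Ratios (long/short): 1 ≈ 2.185; 2 ≈ 2.047; 3 ≈ 2.145; 4 ≈ 1.814; 5 ≈ 2.220.
root-5 ≈ 2.236; option 5 is nearest (Δ 0.016).

5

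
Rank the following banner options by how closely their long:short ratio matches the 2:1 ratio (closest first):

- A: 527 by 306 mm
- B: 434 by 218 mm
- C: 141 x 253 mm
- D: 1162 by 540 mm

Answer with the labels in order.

B, D, C, A

Ratios: A = 527 / 306 ≈ 1.722; B = 434 / 218 ≈ 1.991; C = 253 / 141 ≈ 1.794; D = 1162 / 540 ≈ 2.152.
|Δ from 2.000|: A 0.278; B 0.009; C 0.206; D 0.152.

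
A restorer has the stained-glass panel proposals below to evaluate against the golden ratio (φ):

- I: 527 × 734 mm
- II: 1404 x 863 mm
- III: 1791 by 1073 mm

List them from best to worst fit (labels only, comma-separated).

Ratios: I = 734 / 527 ≈ 1.393; II = 1404 / 863 ≈ 1.627; III = 1791 / 1073 ≈ 1.669.
|Δ from 1.618|: I 0.225; II 0.009; III 0.051.

II, III, I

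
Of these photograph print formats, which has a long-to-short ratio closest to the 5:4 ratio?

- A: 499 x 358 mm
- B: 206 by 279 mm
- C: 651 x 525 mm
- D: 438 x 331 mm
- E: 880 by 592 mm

C

Target 5:4 ≈ 1.250.
A: 1.394 (Δ0.144)  B: 1.354 (Δ0.104)  C: 1.240 (Δ0.010)  D: 1.323 (Δ0.073)  E: 1.486 (Δ0.236)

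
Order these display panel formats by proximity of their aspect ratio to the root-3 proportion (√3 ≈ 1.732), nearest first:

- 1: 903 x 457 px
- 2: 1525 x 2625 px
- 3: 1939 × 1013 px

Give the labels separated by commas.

2, 3, 1

1: 903/457 ≈ 1.976 → |1.976 − 1.732| = 0.244
2: 2625/1525 ≈ 1.721 → |1.721 − 1.732| = 0.011
3: 1939/1013 ≈ 1.914 → |1.914 − 1.732| = 0.182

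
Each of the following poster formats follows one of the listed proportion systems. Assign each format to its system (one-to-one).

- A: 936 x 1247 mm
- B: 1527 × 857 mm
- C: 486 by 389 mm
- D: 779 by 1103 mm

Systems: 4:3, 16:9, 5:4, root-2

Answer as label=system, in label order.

Ratios: A ≈ 1.332; B ≈ 1.782; C ≈ 1.249; D ≈ 1.416.
Targets: 4:3 ≈ 1.333; 16:9 ≈ 1.778; 5:4 ≈ 1.250; root-2 ≈ 1.414.

A=4:3, B=16:9, C=5:4, D=root-2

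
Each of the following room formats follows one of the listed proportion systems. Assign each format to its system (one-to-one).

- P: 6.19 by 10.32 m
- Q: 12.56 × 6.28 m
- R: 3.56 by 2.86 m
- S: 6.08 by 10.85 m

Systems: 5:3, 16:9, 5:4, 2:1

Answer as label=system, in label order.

P=5:3, Q=2:1, R=5:4, S=16:9

Ratios: P ≈ 1.667; Q ≈ 2.000; R ≈ 1.245; S ≈ 1.785.
Targets: 5:3 ≈ 1.667; 16:9 ≈ 1.778; 5:4 ≈ 1.250; 2:1 ≈ 2.000.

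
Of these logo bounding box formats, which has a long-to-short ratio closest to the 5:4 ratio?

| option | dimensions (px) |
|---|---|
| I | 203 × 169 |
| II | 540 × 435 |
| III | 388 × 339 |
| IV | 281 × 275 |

Ratios (long/short): I ≈ 1.201; II ≈ 1.241; III ≈ 1.145; IV ≈ 1.022.
5:4 ≈ 1.250; option II is nearest (Δ 0.009).

II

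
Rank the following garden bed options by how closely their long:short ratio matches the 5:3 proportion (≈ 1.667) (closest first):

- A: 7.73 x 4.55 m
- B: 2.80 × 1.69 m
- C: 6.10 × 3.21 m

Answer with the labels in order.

B, A, C

Ratios: A = 7.73 / 4.55 ≈ 1.699; B = 2.80 / 1.69 ≈ 1.657; C = 6.10 / 3.21 ≈ 1.900.
|Δ from 1.667|: A 0.032; B 0.010; C 0.233.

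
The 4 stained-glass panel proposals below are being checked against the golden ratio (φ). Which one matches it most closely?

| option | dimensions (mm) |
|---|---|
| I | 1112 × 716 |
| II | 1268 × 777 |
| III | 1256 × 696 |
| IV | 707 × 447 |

II

Target golden ratio ≈ 1.618.
I: 1.553 (Δ0.065)  II: 1.632 (Δ0.014)  III: 1.805 (Δ0.187)  IV: 1.582 (Δ0.036)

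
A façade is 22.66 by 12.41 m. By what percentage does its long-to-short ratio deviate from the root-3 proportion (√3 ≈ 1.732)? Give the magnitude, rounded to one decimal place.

5.4%

Ratio = 22.66 / 12.41 ≈ 1.8259.
Ideal root-3 ≈ 1.7321. |1.8259 − 1.7321| / 1.7321 ≈ 5.42% → 5.4%.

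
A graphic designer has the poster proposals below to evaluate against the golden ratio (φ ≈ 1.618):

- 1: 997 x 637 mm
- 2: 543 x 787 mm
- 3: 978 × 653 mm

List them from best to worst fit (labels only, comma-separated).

1, 3, 2

Ratios: 1 = 997 / 637 ≈ 1.565; 2 = 787 / 543 ≈ 1.449; 3 = 978 / 653 ≈ 1.498.
|Δ from 1.618|: 1 0.053; 2 0.169; 3 0.120.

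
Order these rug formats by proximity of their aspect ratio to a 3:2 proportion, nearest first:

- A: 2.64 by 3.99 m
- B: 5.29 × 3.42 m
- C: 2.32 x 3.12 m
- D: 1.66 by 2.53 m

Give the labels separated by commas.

A: 3.99/2.64 ≈ 1.511 → |1.511 − 1.500| = 0.011
B: 5.29/3.42 ≈ 1.547 → |1.547 − 1.500| = 0.047
C: 3.12/2.32 ≈ 1.345 → |1.345 − 1.500| = 0.155
D: 2.53/1.66 ≈ 1.524 → |1.524 − 1.500| = 0.024

A, D, B, C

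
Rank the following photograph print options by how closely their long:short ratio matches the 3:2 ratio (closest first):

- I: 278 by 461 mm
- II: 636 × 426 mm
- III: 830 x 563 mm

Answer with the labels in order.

Ratios: I = 461 / 278 ≈ 1.658; II = 636 / 426 ≈ 1.493; III = 830 / 563 ≈ 1.474.
|Δ from 1.500|: I 0.158; II 0.007; III 0.026.

II, III, I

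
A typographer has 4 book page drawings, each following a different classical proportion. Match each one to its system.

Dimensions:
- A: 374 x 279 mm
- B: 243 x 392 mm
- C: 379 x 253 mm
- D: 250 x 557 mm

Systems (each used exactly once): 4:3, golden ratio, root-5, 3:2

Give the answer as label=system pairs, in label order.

A = 374/279 ≈ 1.341 → 4:3 (1.333)
B = 392/243 ≈ 1.613 → golden ratio (1.618)
C = 379/253 ≈ 1.498 → 3:2 (1.500)
D = 557/250 ≈ 2.228 → root-5 (2.236)

A=4:3, B=golden ratio, C=3:2, D=root-5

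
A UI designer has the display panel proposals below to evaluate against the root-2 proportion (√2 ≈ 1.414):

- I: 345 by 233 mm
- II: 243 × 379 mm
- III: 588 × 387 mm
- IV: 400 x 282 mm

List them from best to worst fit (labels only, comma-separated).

IV, I, III, II

I: 345/233 ≈ 1.481 → |1.481 − 1.414| = 0.067
II: 379/243 ≈ 1.560 → |1.560 − 1.414| = 0.146
III: 588/387 ≈ 1.519 → |1.519 − 1.414| = 0.105
IV: 400/282 ≈ 1.418 → |1.418 − 1.414| = 0.004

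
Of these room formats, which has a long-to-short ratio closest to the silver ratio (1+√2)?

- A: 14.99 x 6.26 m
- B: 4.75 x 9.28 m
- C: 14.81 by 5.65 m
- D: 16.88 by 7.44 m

A

Ratios (long/short): A ≈ 2.395; B ≈ 1.954; C ≈ 2.621; D ≈ 2.269.
silver ratio ≈ 2.414; option A is nearest (Δ 0.019).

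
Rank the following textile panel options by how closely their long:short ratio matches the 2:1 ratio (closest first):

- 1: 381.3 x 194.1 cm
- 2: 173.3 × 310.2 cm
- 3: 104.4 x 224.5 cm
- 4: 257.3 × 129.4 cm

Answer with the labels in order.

Ratios: 1 = 381.3 / 194.1 ≈ 1.964; 2 = 310.2 / 173.3 ≈ 1.790; 3 = 224.5 / 104.4 ≈ 2.150; 4 = 257.3 / 129.4 ≈ 1.988.
|Δ from 2.000|: 1 0.036; 2 0.210; 3 0.150; 4 0.012.

4, 1, 3, 2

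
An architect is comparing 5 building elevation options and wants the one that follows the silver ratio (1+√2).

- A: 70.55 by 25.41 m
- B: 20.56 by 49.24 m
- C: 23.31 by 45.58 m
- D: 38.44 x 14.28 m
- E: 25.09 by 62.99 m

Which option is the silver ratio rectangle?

B

Ratios (long/short): A ≈ 2.776; B ≈ 2.395; C ≈ 1.955; D ≈ 2.692; E ≈ 2.511.
silver ratio ≈ 2.414; option B is nearest (Δ 0.019).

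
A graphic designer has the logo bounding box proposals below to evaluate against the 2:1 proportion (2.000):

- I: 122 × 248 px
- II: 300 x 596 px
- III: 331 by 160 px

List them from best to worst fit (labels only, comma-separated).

Ratios: I = 248 / 122 ≈ 2.033; II = 596 / 300 ≈ 1.987; III = 331 / 160 ≈ 2.069.
|Δ from 2.000|: I 0.033; II 0.013; III 0.069.

II, I, III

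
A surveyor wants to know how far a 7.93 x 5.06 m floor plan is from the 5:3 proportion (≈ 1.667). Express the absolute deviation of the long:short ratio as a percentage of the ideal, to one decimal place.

Ratio = 7.93 / 5.06 ≈ 1.5672.
Ideal 5:3 ≈ 1.6667. |1.5672 − 1.6667| / 1.6667 ≈ 5.97% → 6.0%.

6.0%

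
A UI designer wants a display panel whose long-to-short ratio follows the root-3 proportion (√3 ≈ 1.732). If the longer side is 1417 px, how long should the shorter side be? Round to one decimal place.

818.1 px

root-3 ≈ 1.73205.
Shorter side = 1417 ÷ 1.73205 ≈ 818.106 → 818.1 px.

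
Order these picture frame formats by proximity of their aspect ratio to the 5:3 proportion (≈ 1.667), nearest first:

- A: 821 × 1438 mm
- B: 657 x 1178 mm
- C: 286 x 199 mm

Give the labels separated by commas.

A, B, C

A: 1438/821 ≈ 1.752 → |1.752 − 1.667| = 0.085
B: 1178/657 ≈ 1.793 → |1.793 − 1.667| = 0.126
C: 286/199 ≈ 1.437 → |1.437 − 1.667| = 0.230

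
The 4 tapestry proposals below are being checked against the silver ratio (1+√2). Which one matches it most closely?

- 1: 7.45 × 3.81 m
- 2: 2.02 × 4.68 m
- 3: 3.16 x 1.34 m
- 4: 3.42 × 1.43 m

Ratios (long/short): 1 ≈ 1.955; 2 ≈ 2.317; 3 ≈ 2.358; 4 ≈ 2.392.
silver ratio ≈ 2.414; option 4 is nearest (Δ 0.022).

4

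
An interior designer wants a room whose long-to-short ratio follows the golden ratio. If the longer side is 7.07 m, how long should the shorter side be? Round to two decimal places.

4.37 m

golden ratio ≈ 1.61803.
Shorter side = 7.07 ÷ 1.61803 ≈ 4.3695 → 4.37 m.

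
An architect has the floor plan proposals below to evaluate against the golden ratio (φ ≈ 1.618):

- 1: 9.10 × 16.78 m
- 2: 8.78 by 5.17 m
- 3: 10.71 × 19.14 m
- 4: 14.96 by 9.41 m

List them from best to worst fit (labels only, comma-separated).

1: 16.78/9.10 ≈ 1.844 → |1.844 − 1.618| = 0.226
2: 8.78/5.17 ≈ 1.698 → |1.698 − 1.618| = 0.080
3: 19.14/10.71 ≈ 1.787 → |1.787 − 1.618| = 0.169
4: 14.96/9.41 ≈ 1.590 → |1.590 − 1.618| = 0.028

4, 2, 3, 1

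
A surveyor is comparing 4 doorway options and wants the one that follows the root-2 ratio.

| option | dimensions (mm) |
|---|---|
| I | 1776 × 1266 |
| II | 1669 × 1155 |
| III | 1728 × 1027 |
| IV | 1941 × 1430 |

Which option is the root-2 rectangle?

I

Target root-2 ≈ 1.414.
I: 1.403 (Δ0.011)  II: 1.445 (Δ0.031)  III: 1.683 (Δ0.269)  IV: 1.357 (Δ0.057)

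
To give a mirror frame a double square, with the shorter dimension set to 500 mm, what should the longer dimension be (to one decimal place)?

1000.0 mm

2:1 = 2.00000.
Longer side = 500 × 2.00000 ≈ 1000.000 → 1000.0 mm.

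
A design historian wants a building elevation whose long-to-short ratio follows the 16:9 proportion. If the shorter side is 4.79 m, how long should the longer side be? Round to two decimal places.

8.52 m

16:9 ≈ 1.77778.
Longer side = 4.79 × 1.77778 ≈ 8.5156 → 8.52 m.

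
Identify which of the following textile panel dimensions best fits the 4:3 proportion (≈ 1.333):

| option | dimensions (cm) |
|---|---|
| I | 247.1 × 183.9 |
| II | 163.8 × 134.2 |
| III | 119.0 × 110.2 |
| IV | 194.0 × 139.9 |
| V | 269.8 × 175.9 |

Target 4:3 ≈ 1.333.
I: 1.344 (Δ0.011)  II: 1.221 (Δ0.112)  III: 1.080 (Δ0.253)  IV: 1.387 (Δ0.054)  V: 1.534 (Δ0.201)

I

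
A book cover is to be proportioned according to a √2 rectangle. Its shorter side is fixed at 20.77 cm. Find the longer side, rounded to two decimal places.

29.37 cm

root-2 ≈ 1.41421.
Longer side = 20.77 × 1.41421 ≈ 29.3731 → 29.37 cm.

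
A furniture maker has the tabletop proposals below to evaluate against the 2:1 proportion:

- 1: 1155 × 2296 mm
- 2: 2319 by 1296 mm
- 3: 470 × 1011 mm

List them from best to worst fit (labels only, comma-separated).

1, 3, 2

1: 2296/1155 ≈ 1.988 → |1.988 − 2.000| = 0.012
2: 2319/1296 ≈ 1.789 → |1.789 − 2.000| = 0.211
3: 1011/470 ≈ 2.151 → |2.151 − 2.000| = 0.151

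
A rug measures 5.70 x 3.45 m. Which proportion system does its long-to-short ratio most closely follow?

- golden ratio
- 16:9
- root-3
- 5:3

Ratio = 5.70 / 3.45 ≈ 1.652.
Distances: golden ratio 1.618 (Δ 0.034); 16:9 1.778 (Δ 0.126); root-3 1.732 (Δ 0.080); 5:3 1.667 (Δ 0.015).

5:3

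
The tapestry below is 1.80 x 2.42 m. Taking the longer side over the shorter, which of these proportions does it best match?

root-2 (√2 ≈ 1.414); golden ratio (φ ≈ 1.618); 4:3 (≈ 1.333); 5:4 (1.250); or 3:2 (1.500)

2.42/1.80 ≈ 1.344. Nearest candidates are 4:3 (1.333, off by 0.011) and root-2 (1.414, off by 0.070).

4:3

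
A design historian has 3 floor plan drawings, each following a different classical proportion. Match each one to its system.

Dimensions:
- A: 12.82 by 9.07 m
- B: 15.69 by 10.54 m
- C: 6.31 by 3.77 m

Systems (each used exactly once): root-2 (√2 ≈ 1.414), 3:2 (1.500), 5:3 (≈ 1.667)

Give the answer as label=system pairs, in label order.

A=root-2, B=3:2, C=5:3

A = 12.82/9.07 ≈ 1.413 → root-2 (1.414)
B = 15.69/10.54 ≈ 1.489 → 3:2 (1.500)
C = 6.31/3.77 ≈ 1.674 → 5:3 (1.667)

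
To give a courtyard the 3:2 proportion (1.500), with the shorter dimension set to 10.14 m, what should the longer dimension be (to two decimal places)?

3:2 = 1.50000.
Longer side = 10.14 × 1.50000 ≈ 15.2100 → 15.21 m.

15.21 m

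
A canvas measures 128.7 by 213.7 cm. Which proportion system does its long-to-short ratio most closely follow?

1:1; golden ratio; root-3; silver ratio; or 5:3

Ratio = 213.7 / 128.7 ≈ 1.660.
Distances: 1:1 1.000 (Δ 0.660); golden ratio 1.618 (Δ 0.042); root-3 1.732 (Δ 0.072); silver ratio 2.414 (Δ 0.754); 5:3 1.667 (Δ 0.007).

5:3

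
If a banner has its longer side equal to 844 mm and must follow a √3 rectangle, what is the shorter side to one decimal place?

487.3 mm

root-3 ≈ 1.73205.
Shorter side = 844 ÷ 1.73205 ≈ 487.284 → 487.3 mm.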